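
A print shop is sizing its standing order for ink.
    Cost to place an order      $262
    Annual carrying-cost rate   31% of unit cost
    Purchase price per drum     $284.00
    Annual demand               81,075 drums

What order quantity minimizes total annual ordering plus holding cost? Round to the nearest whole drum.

695 drums

Carrying cost H = $284 × 31% = $88.0400/drum/yr
Optimal lot size Q* = (2 × 81,075 × $262 / $88.04)^½ ≈ 694.65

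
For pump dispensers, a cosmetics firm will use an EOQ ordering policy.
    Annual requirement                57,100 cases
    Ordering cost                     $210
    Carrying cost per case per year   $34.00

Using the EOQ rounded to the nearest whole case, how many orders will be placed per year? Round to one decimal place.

68.0 orders per year

2DS/H = 2·57,100·210/34 = 705,352.94
EOQ = √705,352.94 ≈ 839.85 → Q = 840
N = D/Q = 57,100/840 ≈ 67.976 orders/yr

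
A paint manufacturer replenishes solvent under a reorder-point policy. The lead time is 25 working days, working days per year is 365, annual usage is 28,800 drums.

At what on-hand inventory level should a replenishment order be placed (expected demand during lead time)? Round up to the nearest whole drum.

1,973 drums

Daily demand d = 28,800 / 365 = 78.904 drums/day
Demand during lead time = 78.904 × 25 = 1,972.60
Reorder point = 1,972.60 → round up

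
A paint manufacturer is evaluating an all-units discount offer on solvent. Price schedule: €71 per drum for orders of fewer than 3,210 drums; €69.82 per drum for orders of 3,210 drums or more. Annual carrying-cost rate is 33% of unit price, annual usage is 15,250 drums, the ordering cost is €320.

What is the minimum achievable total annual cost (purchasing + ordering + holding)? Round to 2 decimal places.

€1,097,872.06

H₁ = 33%×€71 = €23.4300;  H₂ = 33%×€69.82 = €23.0406
EOQ₁ = √(2×15,250×320/23.4300) = 645.41  (< 3,210, feasible at tier 1)
EOQ₂ = √(2×15,250×320/23.0406) = 650.85  (< 3,210 → use Q = 3,210 at tier-2 price)
TC(tier 1 (EOQ₁), Q≈645.4) = €1,097,872.06
TC(tier 2, Q≈3,210.0) = €1,103,255.41
Minimum at tier 1 (EOQ₁): €1,097,872.06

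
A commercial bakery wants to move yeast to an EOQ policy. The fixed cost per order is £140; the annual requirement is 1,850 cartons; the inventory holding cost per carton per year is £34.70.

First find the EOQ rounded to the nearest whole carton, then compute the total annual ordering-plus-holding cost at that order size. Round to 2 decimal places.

£4,239.65

EOQ = √(2DS/H) = √(2 × 1,850 × 140 / 34.7)
    = √(14,927.95) ≈ 122.18 → Q = 122 cartons
Ordering: D/Q × S = 1,850/122 × £140 = £2,122.95
Holding:  Q/2 × H = 122/2 × £34.7 = £2,116.70
Total = £2,122.95 + £2,116.70 = £4,239.65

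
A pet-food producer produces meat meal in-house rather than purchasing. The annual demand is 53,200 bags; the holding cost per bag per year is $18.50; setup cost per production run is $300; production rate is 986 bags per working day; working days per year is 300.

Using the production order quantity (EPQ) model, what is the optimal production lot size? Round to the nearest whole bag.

1,450 bags

d = 53,200/300 = 177.3333 bags/day;  effective holding cost H(1 − d/p) = 18.5·(1 − 177.3333/986) = 15.17275
Q* = √(2DS / H_eff) = √(2·53,200·300 / 15.17275) ≈ 1,450.44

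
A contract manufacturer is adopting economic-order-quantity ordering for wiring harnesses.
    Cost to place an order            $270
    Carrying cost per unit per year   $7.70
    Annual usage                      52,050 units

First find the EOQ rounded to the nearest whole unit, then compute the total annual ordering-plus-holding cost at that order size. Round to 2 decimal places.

EOQ = √(2DS/H) = √(2 × 52,050 × 270 / 7.7)
    = √(3,650,259.74) ≈ 1,910.57 → Q = 1,911 units
Annual ordering cost = (D/Q)·S = (52,050/1,911) × 270 = $7,354.00
Annual holding cost  = (Q/2)·H = (1,911/2) × 7.7 = $7,357.35
Total = $7,354.00 + $7,357.35 = $14,711.35

$14,711.35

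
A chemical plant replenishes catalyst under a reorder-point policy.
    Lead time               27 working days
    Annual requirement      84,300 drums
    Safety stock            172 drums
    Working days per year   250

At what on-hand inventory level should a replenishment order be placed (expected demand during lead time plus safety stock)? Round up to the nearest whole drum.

9,277 drums

Daily demand d = 84,300 / 250 = 337.200 drums/day
Demand during lead time = 337.200 × 27 = 9,104.40
Reorder point = 9,104.40 + 172 = 9,276.40 → round up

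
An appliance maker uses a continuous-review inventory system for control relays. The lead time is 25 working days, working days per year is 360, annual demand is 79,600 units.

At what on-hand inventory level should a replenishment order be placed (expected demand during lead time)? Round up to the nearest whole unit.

5,528 units

Daily demand d = 79,600 / 360 = 221.111 units/day
Demand during lead time = 221.111 × 25 = 5,527.78
Reorder point = 5,527.78 → round up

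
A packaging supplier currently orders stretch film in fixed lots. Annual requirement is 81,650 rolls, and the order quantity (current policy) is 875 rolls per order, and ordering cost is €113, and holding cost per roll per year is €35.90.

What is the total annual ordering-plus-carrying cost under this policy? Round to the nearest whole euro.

€26,251

Orders/yr = 81,650/875 = 93.314; ordering cost = 93.314 × €113 = €10,544.51
Average inventory = 875/2 = 437.5; holding cost = 437.5 × €35.9 = €15,706.25
Total = €10,544.51 + €15,706.25 = €26,250.76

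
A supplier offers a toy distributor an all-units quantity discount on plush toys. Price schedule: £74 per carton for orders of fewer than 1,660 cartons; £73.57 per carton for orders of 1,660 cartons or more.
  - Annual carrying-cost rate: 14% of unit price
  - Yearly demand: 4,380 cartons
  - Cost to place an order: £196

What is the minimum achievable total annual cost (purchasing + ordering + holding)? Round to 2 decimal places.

£328,337.55

H₁ = 14%×£74 = £10.3600;  H₂ = 14%×£73.57 = £10.2998
EOQ₁ = √(2×4,380×196/10.3600) = 407.10  (< 1,660, feasible at tier 1)
EOQ₂ = √(2×4,380×196/10.2998) = 408.29  (< 1,660 → use Q = 1,660 at tier-2 price)
TC(tier 1 (EOQ₁), Q≈407.1) = £328,337.55
TC(tier 2, Q≈1,660.0) = £331,302.59
Minimum at tier 1 (EOQ₁): £328,337.55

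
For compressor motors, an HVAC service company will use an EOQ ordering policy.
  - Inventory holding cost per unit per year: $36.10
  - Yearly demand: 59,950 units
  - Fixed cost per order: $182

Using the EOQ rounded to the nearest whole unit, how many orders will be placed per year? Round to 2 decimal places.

Q* = √(2·D·S / H) = √(2·59,950·182 / 36.1) = √604,482.0 ≈ 777.48 → Q = 777
Orders per year = D/Q = 59,950 / 777 = 77.156

77.16 orders per year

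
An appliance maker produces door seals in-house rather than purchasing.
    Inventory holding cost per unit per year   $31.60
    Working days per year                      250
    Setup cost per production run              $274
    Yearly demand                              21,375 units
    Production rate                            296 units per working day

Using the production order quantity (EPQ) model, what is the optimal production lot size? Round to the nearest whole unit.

Daily demand d = 21,375/250 = 85.500; p = 296; 1 − d/p = 0.71115
EPQ = √(2DS / (H(1 − d/p)))
    = √(2 × 21,375 × 274 / (31.6 × 0.71115)) ≈ 721.97

722 units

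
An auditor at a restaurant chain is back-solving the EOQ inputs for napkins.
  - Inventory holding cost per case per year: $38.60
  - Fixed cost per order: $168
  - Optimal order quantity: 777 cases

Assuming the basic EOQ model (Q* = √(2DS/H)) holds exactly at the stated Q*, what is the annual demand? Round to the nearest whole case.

EOQ relation: Q² = 2DS/H, so rearrange for the unknown.
D = Q²H / (2S) = 777² × 38.6 / (2 × 168) = 69,356.96

69,357 cases per year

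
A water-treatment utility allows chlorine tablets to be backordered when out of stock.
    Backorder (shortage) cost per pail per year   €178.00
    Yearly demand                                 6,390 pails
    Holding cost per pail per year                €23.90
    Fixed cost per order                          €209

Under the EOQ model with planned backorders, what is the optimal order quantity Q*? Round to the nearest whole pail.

356 pails

Q* = √(2DS/H) · √((H + b)/b)
   = √(2 × 6,390 × 209 / 23.9) · √((23.9 + 178) / 178)
   = 334.302 × 1.0650 ≈ 356.04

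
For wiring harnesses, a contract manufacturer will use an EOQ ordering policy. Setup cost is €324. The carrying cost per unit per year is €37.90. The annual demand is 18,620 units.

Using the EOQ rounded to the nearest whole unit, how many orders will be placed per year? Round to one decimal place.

2DS/H = 2·18,620·324/37.9 = 318,357.78
EOQ = √318,357.78 ≈ 564.23 → Q = 564
Orders per year = D/Q = 18,620 / 564 = 33.014

33.0 orders per year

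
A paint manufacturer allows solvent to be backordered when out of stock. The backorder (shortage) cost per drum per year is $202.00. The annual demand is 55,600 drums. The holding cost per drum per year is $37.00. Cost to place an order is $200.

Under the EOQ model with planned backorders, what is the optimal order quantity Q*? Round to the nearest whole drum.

843 drums

Q* = √(2DS/H) · √((H + b)/b)
   = √(2 × 55,600 × 200 / 37) · √((37 + 202) / 202)
   = 775.294 × 1.0877 ≈ 843.31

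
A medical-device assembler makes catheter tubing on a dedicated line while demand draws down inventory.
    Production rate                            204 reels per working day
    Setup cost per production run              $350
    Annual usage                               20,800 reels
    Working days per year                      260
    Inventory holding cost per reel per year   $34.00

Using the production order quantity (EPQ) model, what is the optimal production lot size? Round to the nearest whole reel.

839 reels

Daily demand d = 20,800/260 = 80.000; p = 204; 1 − d/p = 0.60784
EPQ = √(2DS / (H(1 − d/p)))
    = √(2 × 20,800 × 350 / (34 × 0.60784)) ≈ 839.35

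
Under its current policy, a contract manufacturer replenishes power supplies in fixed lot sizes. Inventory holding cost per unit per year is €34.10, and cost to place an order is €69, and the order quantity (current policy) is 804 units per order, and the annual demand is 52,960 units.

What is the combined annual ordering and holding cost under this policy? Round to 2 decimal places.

Orders/yr = 52,960/804 = 65.871; ordering cost = 65.871 × €69 = €4,545.07
Average inventory = 804/2 = 402; holding cost = 402 × €34.1 = €13,708.20
Total = €4,545.07 + €13,708.20 = €18,253.27

€18,253.27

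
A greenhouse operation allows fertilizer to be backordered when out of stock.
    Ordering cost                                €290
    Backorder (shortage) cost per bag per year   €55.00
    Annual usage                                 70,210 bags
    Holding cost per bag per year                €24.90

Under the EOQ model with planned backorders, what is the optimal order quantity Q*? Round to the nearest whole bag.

1,541 bags

Q* = √(2DS/H) · √((H + b)/b)
   = √(2 × 70,210 × 290 / 24.9) · √((24.9 + 55) / 55)
   = 1,278.833 × 1.2053 ≈ 1,541.37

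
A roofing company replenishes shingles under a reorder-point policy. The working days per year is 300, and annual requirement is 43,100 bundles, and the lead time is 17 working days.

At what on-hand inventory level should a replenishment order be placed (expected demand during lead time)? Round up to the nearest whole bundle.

2,443 bundles

Daily demand d = 43,100 / 300 = 143.667 bundles/day
Demand during lead time = 143.667 × 17 = 2,442.33
Reorder point = 2,442.33 → round up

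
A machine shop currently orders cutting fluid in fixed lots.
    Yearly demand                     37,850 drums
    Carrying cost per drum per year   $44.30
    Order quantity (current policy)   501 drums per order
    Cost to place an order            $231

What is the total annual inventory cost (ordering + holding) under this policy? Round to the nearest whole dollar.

Annual ordering cost = (D/Q)·S = (37,850/501) × 231 = $17,451.80
Annual holding cost  = (Q/2)·H = (501/2) × 44.3 = $11,097.15
Total = $17,451.80 + $11,097.15 = $28,548.95

$28,549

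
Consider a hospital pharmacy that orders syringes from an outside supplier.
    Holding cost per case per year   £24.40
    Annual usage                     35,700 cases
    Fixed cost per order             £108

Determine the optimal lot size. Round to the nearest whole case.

EOQ = √(2DS/H) = √(2 × 35,700 × 108 / 24.4)
    = √(316,032.79) ≈ 562.17

562 cases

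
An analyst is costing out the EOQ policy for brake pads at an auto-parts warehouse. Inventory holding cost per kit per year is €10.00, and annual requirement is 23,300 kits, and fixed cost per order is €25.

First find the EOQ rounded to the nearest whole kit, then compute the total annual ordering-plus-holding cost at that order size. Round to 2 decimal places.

€3,413.21

Optimal lot size Q* = (2 × 23,300 × €25 / €10)^½ ≈ 341.32 → Q = 341 kits
Ordering: D/Q × S = 23,300/341 × €25 = €1,708.21
Holding:  Q/2 × H = 341/2 × €10 = €1,705.00
Total = €1,708.21 + €1,705.00 = €3,413.21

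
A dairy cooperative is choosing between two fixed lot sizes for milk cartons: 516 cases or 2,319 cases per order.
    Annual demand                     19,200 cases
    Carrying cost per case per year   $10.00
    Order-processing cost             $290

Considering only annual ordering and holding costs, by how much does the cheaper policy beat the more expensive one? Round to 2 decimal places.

For each Q, cost = (D/Q)·S + (Q/2)·H.
TC(516) = (19,200/516)×290 + (516/2)×10 = $13,370.70
TC(2,319) = (19,200/2,319)×290 + (2,319/2)×10 = $13,996.03
Lots of 516 are cheaper by $625.34.

$625.34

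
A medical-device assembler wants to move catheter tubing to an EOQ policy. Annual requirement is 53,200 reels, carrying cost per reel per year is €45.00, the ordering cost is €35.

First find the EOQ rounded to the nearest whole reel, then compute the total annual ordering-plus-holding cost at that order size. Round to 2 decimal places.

Optimal lot size Q* = (2 × 53,200 × €35 / €45)^½ ≈ 287.67 → Q = 288 reels
Orders/yr = 53,200/288 = 184.722; ordering cost = 184.722 × €35 = €6,465.28
Average inventory = 288/2 = 144; holding cost = 144 × €45 = €6,480.00
Total = €6,465.28 + €6,480.00 = €12,945.28

€12,945.28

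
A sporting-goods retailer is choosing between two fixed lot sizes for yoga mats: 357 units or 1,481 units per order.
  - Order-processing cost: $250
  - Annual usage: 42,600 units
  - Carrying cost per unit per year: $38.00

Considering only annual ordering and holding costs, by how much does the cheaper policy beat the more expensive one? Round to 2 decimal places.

$1,284.85

TC(Q) = (D/Q)S + (Q/2)H
TC(357) = (42,600/357)×250 + (357/2)×38 = $36,614.93
TC(1,481) = (42,600/1,481)×250 + (1,481/2)×38 = $35,330.09
|ΔTC| = |$36,614.93 − $35,330.09| = $1,284.85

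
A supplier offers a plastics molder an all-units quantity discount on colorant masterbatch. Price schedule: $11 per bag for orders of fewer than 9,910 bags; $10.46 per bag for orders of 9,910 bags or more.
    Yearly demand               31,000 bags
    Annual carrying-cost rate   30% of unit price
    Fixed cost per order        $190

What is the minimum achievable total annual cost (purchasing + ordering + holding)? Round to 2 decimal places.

H₁ = 30%×$11 = $3.3000;  H₂ = 30%×$10.46 = $3.1380
EOQ₁ = √(2×31,000×190/3.3000) = 1,889.36  (< 9,910, feasible at tier 1)
EOQ₂ = √(2×31,000×190/3.1380) = 1,937.52  (< 9,910 → use Q = 9,910 at tier-2 price)
TC(tier 1 (EOQ₁), Q≈1,889.4) = $347,234.90
TC(tier 2, Q≈9,910.0) = $340,403.14
Minimum at tier 2: $340,403.14

$340,403.14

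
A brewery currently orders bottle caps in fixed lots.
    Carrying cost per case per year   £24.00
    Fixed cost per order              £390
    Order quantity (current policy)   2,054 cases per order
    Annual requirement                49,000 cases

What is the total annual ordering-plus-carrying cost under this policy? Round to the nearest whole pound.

Ordering: D/Q × S = 49,000/2,054 × £390 = £9,303.80
Holding:  Q/2 × H = 2,054/2 × £24 = £24,648.00
Total = £9,303.80 + £24,648.00 = £33,951.80

£33,952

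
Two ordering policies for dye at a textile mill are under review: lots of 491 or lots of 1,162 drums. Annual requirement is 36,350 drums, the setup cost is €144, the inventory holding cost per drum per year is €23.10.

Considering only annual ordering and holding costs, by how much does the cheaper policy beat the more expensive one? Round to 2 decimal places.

TC(Q) = (D/Q)S + (Q/2)H
TC(491) = (36,350/491)×144 + (491/2)×23.1 = €16,331.74
TC(1,162) = (36,350/1,162)×144 + (1,162/2)×23.1 = €17,925.75
Lots of 491 are cheaper by €1,594.00.

€1,594.00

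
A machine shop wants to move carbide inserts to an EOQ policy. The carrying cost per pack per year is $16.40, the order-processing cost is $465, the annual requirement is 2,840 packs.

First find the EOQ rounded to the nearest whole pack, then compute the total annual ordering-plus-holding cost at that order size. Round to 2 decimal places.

Q* = √(2·D·S / H) = √(2·2,840·465 / 16.4) = √161,048.8 ≈ 401.31 → Q = 401 packs
Ordering: D/Q × S = 2,840/401 × $465 = $3,293.27
Holding:  Q/2 × H = 401/2 × $16.4 = $3,288.20
Total = $3,293.27 + $3,288.20 = $6,581.47

$6,581.47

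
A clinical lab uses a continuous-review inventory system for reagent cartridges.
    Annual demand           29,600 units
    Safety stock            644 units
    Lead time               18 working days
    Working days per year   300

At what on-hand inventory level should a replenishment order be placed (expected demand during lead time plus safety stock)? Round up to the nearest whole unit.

Daily demand d = 29,600 / 300 = 98.667 units/day
Demand during lead time = 98.667 × 18 = 1,776.00
Reorder point = 1,776.00 + 644 = 2,420.00 → round up

2,420 units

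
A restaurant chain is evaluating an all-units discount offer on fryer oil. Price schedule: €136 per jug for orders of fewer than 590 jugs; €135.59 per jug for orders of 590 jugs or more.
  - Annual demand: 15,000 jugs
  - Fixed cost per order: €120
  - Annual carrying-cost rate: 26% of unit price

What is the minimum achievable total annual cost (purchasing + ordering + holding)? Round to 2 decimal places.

€2,047,300.60

H₁ = 26%×€136 = €35.3600;  H₂ = 26%×€135.59 = €35.2534
EOQ₁ = √(2×15,000×120/35.3600) = 319.08  (< 590, feasible at tier 1)
EOQ₂ = √(2×15,000×120/35.2534) = 319.56  (< 590 → use Q = 590 at tier-2 price)
TC(tier 1 (EOQ₁), Q≈319.1) = €2,051,282.55
TC(tier 2, Q≈590.0) = €2,047,300.60
Minimum at tier 2: €2,047,300.60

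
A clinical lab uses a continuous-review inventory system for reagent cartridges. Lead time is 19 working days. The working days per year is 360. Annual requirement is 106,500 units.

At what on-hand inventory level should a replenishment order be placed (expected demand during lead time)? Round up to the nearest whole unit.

Daily demand d = 106,500 / 360 = 295.833 units/day
Demand during lead time = 295.833 × 19 = 5,620.83
Reorder point = 5,620.83 → round up

5,621 units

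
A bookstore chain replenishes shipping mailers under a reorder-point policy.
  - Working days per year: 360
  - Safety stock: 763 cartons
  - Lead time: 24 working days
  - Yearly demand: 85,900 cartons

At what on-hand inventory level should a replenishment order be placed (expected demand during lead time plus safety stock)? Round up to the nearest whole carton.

Daily demand d = 85,900 / 360 = 238.611 cartons/day
Demand during lead time = 238.611 × 24 = 5,726.67
Reorder point = 5,726.67 + 763 = 6,489.67 → round up

6,490 cartons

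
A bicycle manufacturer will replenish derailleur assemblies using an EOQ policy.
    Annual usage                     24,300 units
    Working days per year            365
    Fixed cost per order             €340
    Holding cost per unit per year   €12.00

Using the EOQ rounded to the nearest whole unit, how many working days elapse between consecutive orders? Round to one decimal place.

17.6 days

Q* = √(2·D·S / H) = √(2·24,300·340 / 12) = √1,377,000.0 ≈ 1,173.46 → Q = 1,173 units
Cycle time = (working days × Q)/D = (365 × 1,173) / 24,300 = 17.619 days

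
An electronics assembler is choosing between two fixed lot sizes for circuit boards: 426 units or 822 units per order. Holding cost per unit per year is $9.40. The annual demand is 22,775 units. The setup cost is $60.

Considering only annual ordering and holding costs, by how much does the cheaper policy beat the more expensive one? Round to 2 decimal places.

$315.86

TC(Q) = (D/Q)S + (Q/2)H
TC(426) = (22,775/426)×60 + (426/2)×9.4 = $5,209.95
TC(822) = (22,775/822)×60 + (822/2)×9.4 = $5,525.81
|ΔTC| = |$5,209.95 − $5,525.81| = $315.86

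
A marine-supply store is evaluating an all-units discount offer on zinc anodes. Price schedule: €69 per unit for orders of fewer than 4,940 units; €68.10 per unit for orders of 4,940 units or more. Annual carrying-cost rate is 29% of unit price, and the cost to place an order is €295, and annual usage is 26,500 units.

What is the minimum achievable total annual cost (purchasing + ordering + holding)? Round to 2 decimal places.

€1,846,187.75

H₁ = 29%×€69 = €20.0100;  H₂ = 29%×€68.10 = €19.7490
EOQ₁ = √(2×26,500×295/20.0100) = 883.95  (< 4,940, feasible at tier 1)
EOQ₂ = √(2×26,500×295/19.7490) = 889.77  (< 4,940 → use Q = 4,940 at tier-2 price)
TC(tier 1 (EOQ₁), Q≈883.9) = €1,846,187.75
TC(tier 2, Q≈4,940.0) = €1,855,012.52
Minimum at tier 1 (EOQ₁): €1,846,187.75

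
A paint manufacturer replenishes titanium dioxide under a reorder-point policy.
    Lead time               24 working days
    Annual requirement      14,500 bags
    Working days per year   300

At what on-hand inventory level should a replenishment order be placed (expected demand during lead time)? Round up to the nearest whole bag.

1,160 bags

Daily demand d = 14,500 / 300 = 48.333 bags/day
Demand during lead time = 48.333 × 24 = 1,160.00
Reorder point = 1,160.00 → round up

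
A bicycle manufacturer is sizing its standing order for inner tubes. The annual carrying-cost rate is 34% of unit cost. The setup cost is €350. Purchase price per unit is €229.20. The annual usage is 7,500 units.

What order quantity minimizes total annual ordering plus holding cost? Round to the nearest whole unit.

260 units

Holding cost per unit per year: H = 34% × €229.2 = €77.9280
Optimal lot size Q* = (2 × 7,500 × €350 / €77.928)^½ ≈ 259.56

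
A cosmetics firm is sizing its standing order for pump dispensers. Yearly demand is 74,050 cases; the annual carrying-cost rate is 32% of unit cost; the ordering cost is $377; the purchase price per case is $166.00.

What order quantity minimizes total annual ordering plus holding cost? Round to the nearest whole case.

1,025 cases

Holding cost per case per year: H = 32% × $166 = $53.1200
2DS/H = 2·74,050·377/53.12 = 1,051,086.22
EOQ = √1,051,086.22 ≈ 1,025.22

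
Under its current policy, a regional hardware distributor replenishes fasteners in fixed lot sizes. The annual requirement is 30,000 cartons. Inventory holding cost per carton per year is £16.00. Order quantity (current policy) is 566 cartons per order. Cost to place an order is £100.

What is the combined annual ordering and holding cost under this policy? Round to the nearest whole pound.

£9,828

Orders/yr = 30,000/566 = 53.004; ordering cost = 53.004 × £100 = £5,300.35
Average inventory = 566/2 = 283; holding cost = 283 × £16 = £4,528.00
Total = £5,300.35 + £4,528.00 = £9,828.35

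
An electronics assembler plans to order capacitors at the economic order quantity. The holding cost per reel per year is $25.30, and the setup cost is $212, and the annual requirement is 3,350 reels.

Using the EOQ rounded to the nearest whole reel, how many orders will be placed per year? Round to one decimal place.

EOQ = √(2DS/H) = √(2 × 3,350 × 212 / 25.3)
    = √(56,142.29) ≈ 236.94 → Q = 237
N = D/Q = 3,350/237 ≈ 14.135 orders/yr

14.1 orders per year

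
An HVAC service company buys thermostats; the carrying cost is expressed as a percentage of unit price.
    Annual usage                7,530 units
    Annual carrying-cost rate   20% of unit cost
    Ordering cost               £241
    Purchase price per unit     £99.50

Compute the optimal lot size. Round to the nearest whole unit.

H = i·C = 0.2 × £99.5 = £19.9000 per unit-year
Optimal lot size Q* = (2 × 7,530 × £241 / £19.9)^½ ≈ 427.07

427 units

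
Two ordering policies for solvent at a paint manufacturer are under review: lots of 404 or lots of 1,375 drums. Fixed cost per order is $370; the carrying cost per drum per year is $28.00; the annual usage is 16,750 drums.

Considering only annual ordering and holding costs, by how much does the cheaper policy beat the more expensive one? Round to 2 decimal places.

$2,760.93

For each Q, cost = (D/Q)·S + (Q/2)·H.
TC(404) = (16,750/404)×370 + (404/2)×28 = $20,996.35
TC(1,375) = (16,750/1,375)×370 + (1,375/2)×28 = $23,757.27
Lots of 404 are cheaper by $2,760.93.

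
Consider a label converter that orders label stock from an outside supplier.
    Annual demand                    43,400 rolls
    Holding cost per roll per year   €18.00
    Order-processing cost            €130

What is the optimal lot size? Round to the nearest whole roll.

792 rolls

Q* = √(2·D·S / H) = √(2·43,400·130 / 18) = √626,888.9 ≈ 791.76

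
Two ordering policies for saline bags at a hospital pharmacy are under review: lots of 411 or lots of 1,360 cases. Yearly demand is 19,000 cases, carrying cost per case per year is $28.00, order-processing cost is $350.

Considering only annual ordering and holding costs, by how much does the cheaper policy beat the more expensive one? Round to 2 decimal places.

TC(Q) = (D/Q)S + (Q/2)H
TC(411) = (19,000/411)×350 + (411/2)×28 = $21,934.05
TC(1,360) = (19,000/1,360)×350 + (1,360/2)×28 = $23,929.71
Lots of 411 are cheaper by $1,995.66.

$1,995.66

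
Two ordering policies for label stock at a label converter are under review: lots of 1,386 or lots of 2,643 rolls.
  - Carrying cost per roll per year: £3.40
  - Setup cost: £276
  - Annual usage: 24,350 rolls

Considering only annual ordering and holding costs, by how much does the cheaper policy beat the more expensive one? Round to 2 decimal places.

£169.23

For each Q, cost = (D/Q)·S + (Q/2)·H.
TC(1,386) = (24,350/1,386)×276 + (1,386/2)×3.4 = £7,205.12
TC(2,643) = (24,350/2,643)×276 + (2,643/2)×3.4 = £7,035.89
Cheaper: Q = 2,643.  Difference = £169.23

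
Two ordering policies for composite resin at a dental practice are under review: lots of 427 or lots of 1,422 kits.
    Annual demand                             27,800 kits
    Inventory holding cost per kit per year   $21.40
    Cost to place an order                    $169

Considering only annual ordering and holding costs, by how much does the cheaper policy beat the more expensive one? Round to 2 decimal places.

$2,947.63

For each Q, cost = (D/Q)·S + (Q/2)·H.
TC(427) = (27,800/427)×169 + (427/2)×21.4 = $15,571.71
TC(1,422) = (27,800/1,422)×169 + (1,422/2)×21.4 = $18,519.34
|ΔTC| = |$15,571.71 − $18,519.34| = $2,947.63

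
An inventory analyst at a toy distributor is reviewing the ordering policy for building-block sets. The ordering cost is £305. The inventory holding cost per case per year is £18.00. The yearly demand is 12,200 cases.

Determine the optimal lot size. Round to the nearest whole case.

2DS/H = 2·12,200·305/18 = 413,444.44
EOQ = √413,444.44 ≈ 643.00

643 cases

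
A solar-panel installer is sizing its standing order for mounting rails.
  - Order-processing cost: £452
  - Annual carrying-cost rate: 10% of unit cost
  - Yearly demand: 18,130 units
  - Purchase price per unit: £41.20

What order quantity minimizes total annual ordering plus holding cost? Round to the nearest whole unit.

1,995 units

H = i·C = 0.1 × £41.2 = £4.1200 per unit-year
Optimal lot size Q* = (2 × 18,130 × £452 / £4.12)^½ ≈ 1,994.50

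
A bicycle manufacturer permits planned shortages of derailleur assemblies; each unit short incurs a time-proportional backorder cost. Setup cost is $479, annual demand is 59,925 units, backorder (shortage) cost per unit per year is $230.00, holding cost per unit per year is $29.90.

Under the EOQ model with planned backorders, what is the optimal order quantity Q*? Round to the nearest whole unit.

1,473 units

Basic EOQ = √(2·59,925·479/29.9) = 1,385.642
Backorder adjustment √((H+b)/b) = √((29.9+230)/230) = 1.0630
Q* = 1,385.642 × 1.0630 ≈ 1,472.96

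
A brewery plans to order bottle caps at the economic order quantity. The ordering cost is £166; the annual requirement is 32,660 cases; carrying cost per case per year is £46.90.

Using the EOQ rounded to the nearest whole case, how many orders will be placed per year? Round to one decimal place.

Optimal lot size Q* = (2 × 32,660 × £166 / £46.9)^½ ≈ 480.83 → Q = 481
Orders per year = D/Q = 32,660 / 481 = 67.900

67.9 orders per year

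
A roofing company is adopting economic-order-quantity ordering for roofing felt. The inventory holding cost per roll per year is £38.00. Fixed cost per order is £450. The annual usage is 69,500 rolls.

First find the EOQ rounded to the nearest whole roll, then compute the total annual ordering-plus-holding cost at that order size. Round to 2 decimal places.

2DS/H = 2·69,500·450/38 = 1,646,052.63
EOQ = √1,646,052.63 ≈ 1,282.99 → Q = 1,283 rolls
Annual ordering cost = (D/Q)·S = (69,500/1,283) × 450 = £24,376.46
Annual holding cost  = (Q/2)·H = (1,283/2) × 38 = £24,377.00
Total = £24,376.46 + £24,377.00 = £48,753.46

£48,753.46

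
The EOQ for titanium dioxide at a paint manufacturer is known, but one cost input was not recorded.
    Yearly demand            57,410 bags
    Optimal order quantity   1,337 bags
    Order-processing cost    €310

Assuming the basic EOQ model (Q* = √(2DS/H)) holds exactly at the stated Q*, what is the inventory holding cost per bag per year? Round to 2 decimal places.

€19.91

From Q* = √(2DS/H) ⇒ Q*² = 2DS/H.
H = 2DS / Q² = 2 × 57,410 × 310 / 1,337² = 19.9121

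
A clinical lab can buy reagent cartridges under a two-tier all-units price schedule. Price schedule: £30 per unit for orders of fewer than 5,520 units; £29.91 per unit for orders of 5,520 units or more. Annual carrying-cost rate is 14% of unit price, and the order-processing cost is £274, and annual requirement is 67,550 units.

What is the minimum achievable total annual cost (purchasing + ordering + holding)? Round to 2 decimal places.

H₁ = 14%×£30 = £4.2000;  H₂ = 14%×£29.91 = £4.1874
EOQ₁ = √(2×67,550×274/4.2000) = 2,968.78  (< 5,520, feasible at tier 1)
EOQ₂ = √(2×67,550×274/4.1874) = 2,973.25  (< 5,520 → use Q = 5,520 at tier-2 price)
TC(tier 1 (EOQ₁), Q≈2,968.8) = £2,038,968.88
TC(tier 2, Q≈5,520.0) = £2,035,330.75
Minimum at tier 2: £2,035,330.75

£2,035,330.75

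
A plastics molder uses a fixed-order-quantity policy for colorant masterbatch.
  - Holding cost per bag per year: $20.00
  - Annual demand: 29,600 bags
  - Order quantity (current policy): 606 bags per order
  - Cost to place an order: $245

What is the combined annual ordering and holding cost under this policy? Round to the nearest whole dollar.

Annual ordering cost = (D/Q)·S = (29,600/606) × 245 = $11,967.00
Annual holding cost  = (Q/2)·H = (606/2) × 20 = $6,060.00
Total = $11,967.00 + $6,060.00 = $18,027.00

$18,027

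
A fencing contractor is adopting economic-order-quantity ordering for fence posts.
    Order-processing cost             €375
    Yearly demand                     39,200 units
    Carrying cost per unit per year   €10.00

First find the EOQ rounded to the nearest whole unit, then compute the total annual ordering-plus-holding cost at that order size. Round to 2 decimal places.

€17,146.43

Optimal lot size Q* = (2 × 39,200 × €375 / €10)^½ ≈ 1,714.64 → Q = 1,715 units
Orders/yr = 39,200/1,715 = 22.857; ordering cost = 22.857 × €375 = €8,571.43
Average inventory = 1,715/2 = 857.5; holding cost = 857.5 × €10 = €8,575.00
Total = €8,571.43 + €8,575.00 = €17,146.43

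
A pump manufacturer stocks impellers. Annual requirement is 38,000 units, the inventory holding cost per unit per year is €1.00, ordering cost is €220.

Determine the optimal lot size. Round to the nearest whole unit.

4,089 units

EOQ = √(2DS/H) = √(2 × 38,000 × 220 / 1)
    = √(16,720,000.00) ≈ 4,089.01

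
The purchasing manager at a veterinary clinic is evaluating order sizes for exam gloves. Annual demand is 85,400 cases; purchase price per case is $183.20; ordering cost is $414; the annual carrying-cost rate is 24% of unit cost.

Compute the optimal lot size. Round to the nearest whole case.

H = i·C = 0.24 × $183.2 = $43.9680 per case-year
EOQ = √(2DS/H) = √(2 × 85,400 × 414 / 43.968)
    = √(1,608,242.36) ≈ 1,268.16

1,268 cases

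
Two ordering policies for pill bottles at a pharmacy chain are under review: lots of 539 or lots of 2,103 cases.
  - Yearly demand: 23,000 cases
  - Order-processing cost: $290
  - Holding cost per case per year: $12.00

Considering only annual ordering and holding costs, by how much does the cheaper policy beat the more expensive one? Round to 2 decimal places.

For each Q, cost = (D/Q)·S + (Q/2)·H.
TC(539) = (23,000/539)×290 + (539/2)×12 = $15,608.77
TC(2,103) = (23,000/2,103)×290 + (2,103/2)×12 = $15,789.66
Cheaper: Q = 539.  Difference = $180.89

$180.89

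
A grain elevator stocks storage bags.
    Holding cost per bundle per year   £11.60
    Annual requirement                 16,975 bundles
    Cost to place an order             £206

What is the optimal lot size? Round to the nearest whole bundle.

Q* = √(2·D·S / H) = √(2·16,975·206 / 11.6) = √602,905.2 ≈ 776.47

776 bundles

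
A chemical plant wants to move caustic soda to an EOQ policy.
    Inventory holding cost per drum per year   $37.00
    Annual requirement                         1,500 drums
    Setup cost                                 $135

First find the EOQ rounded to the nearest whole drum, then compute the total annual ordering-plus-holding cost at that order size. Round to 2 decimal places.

$3,871.07

Q* = √(2·D·S / H) = √(2·1,500·135 / 37) = √10,945.9 ≈ 104.62 → Q = 105 drums
Annual ordering cost = (D/Q)·S = (1,500/105) × 135 = $1,928.57
Annual holding cost  = (Q/2)·H = (105/2) × 37 = $1,942.50
Total = $1,928.57 + $1,942.50 = $3,871.07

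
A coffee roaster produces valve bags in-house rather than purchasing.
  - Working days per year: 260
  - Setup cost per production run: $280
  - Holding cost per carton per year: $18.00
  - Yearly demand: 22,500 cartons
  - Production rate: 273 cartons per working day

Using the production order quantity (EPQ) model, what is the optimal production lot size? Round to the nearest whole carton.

d = 22,500/260 = 86.5385 cartons/day;  effective holding cost H(1 − d/p) = 18·(1 − 86.5385/273) = 12.29417
Q* = √(2DS / H_eff) = √(2·22,500·280 / 12.29417) ≈ 1,012.36

1,012 cartons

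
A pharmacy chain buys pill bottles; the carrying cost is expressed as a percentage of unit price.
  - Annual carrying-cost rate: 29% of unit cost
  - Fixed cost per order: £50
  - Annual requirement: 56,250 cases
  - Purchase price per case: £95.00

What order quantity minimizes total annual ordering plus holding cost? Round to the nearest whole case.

452 cases

Carrying cost H = £95 × 29% = £27.5500/case/yr
Q* = √(2·D·S / H) = √(2·56,250·50 / 27.55) = √204,174.2 ≈ 451.86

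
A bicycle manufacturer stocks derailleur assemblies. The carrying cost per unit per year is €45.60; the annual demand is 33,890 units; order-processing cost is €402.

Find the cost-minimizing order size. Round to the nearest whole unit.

Q* = √(2·D·S / H) = √(2·33,890·402 / 45.6) = √597,534.2 ≈ 773.00

773 units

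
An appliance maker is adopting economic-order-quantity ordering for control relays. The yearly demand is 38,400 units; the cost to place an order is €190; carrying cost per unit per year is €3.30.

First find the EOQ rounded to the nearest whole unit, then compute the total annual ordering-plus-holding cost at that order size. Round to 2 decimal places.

€6,939.28

Q* = √(2·D·S / H) = √(2·38,400·190 / 3.3) = √4,421,818.2 ≈ 2,102.81 → Q = 2,103 units
Ordering: D/Q × S = 38,400/2,103 × €190 = €3,469.33
Holding:  Q/2 × H = 2,103/2 × €3.3 = €3,469.95
Total = €3,469.33 + €3,469.95 = €6,939.28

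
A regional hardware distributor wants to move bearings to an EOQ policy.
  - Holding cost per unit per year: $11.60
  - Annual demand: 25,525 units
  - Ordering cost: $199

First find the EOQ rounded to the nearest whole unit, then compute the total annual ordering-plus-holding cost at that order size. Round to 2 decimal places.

2DS/H = 2·25,525·199/11.6 = 875,771.55
EOQ = √875,771.55 ≈ 935.83 → Q = 936 units
Ordering: D/Q × S = 25,525/936 × $199 = $5,426.79
Holding:  Q/2 × H = 936/2 × $11.6 = $5,428.80
Total = $5,426.79 + $5,428.80 = $10,855.59

$10,855.59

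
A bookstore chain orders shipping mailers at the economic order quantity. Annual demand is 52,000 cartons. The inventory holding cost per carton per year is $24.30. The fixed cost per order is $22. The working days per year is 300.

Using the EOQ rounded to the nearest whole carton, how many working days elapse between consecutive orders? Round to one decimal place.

Q* = √(2·D·S / H) = √(2·52,000·22 / 24.3) = √94,156.4 ≈ 306.85 → Q = 307 cartons
T = Q/D × 300 days = 307/52,000 × 300 = 1.771 days

1.8 days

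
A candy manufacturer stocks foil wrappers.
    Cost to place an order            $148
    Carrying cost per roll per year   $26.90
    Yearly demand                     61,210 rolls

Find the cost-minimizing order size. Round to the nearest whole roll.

821 rolls

Q* = √(2·D·S / H) = √(2·61,210·148 / 26.9) = √673,537.5 ≈ 820.69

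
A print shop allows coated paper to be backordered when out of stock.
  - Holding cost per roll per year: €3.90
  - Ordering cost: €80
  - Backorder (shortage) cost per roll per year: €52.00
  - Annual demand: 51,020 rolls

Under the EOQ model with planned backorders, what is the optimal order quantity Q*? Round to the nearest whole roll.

1,500 rolls

Q* = √(2DS/H) · √((H + b)/b)
   = √(2 × 51,020 × 80 / 3.9) · √((3.9 + 52) / 52)
   = 1,446.765 × 1.0368 ≈ 1,500.04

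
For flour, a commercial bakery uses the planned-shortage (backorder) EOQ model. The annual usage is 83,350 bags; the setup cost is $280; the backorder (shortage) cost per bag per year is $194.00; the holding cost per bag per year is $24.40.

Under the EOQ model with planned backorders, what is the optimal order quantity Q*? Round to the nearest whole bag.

1,467 bags

Q* = √(2DS/H) · √((H + b)/b)
   = √(2 × 83,350 × 280 / 24.4) · √((24.4 + 194) / 194)
   = 1,383.095 × 1.0610 ≈ 1,467.50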